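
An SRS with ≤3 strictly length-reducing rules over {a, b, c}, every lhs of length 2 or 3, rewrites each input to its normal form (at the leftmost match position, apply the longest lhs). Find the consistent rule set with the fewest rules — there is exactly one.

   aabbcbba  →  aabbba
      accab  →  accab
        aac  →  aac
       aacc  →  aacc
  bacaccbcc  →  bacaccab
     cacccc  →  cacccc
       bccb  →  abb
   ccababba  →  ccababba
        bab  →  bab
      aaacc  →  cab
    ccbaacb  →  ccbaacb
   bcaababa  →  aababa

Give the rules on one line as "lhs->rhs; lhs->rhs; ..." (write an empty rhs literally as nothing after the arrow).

  | aabbcbba => aabbba
  | accab
  | aac
  | aacc

aaa->cb; bc->; bcc->ab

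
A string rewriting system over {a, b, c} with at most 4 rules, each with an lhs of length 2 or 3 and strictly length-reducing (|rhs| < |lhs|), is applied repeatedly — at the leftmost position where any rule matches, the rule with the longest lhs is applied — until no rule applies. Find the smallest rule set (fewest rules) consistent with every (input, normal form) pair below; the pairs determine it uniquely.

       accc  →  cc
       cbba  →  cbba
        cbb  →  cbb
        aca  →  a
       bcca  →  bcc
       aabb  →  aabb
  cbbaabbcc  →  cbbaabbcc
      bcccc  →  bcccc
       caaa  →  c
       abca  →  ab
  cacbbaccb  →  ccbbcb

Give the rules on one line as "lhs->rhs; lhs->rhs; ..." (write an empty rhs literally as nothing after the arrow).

ac->; bca->b; ca->c

  | accc => cc
  | cbba
  | cbb
  | aca => a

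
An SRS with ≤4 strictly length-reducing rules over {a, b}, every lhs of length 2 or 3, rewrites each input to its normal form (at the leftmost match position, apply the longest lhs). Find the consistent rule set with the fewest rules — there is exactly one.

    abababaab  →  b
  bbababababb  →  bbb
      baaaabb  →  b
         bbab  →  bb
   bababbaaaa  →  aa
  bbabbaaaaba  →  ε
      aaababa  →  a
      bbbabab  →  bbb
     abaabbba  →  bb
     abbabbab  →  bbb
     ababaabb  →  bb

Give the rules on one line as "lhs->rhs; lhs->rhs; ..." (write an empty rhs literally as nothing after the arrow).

aab->; ab->b; ba->

  | abababaab => bababaab => babaab => baab => ab => b
  | bbababababb => bbabababb => bbababb => bbabb => bbb
  | baaaabb => aaabb => ab => b
  | bbab => bb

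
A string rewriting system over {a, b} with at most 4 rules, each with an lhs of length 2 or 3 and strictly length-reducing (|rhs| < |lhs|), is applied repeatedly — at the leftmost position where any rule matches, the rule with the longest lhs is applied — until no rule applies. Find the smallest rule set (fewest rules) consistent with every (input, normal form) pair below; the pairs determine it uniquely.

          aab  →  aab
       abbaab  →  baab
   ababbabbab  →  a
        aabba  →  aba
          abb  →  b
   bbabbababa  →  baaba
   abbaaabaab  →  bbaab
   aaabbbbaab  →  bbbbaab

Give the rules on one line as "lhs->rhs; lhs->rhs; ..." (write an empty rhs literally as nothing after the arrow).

  | aab
  | abbaab => baab
  | ababbabbab => aaababbab => babbab => aabab => aaaa => a
  | aabba => aba

aaa->; abb->b; bab->aa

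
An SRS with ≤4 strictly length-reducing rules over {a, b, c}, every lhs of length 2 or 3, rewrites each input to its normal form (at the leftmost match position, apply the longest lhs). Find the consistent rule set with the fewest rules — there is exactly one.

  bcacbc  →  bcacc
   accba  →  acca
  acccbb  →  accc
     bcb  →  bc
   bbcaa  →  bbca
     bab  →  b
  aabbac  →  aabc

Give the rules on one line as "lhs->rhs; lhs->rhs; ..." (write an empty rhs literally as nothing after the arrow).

ba->; caa->ca; cb->c

  | bcacbc => bcacc
  | accba => acca
  | acccbb => acccb => accc
  | bcb => bc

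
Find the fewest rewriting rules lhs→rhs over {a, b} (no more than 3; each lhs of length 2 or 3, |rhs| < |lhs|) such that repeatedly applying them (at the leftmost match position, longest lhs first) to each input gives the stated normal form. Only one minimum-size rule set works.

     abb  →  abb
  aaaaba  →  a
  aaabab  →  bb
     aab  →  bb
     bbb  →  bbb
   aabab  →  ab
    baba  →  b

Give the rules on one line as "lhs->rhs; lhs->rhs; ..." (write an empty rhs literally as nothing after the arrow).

aa->b; ba->a

  | abb
  | aaaaba => baaba => aaba => bba => ba => a
  | aaabab => babab => abab => aab => bb
  | aab => bb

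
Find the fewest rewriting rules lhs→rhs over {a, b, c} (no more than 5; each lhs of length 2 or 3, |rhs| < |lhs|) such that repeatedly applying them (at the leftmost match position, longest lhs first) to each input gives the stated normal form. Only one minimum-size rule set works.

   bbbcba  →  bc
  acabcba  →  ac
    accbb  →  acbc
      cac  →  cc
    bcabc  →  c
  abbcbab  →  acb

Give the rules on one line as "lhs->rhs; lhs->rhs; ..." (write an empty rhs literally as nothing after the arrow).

ba->c; bcb->; ca->c; cbb->bc

  | bbbcba => bba => bc
  | acabcba => acbcba => aca => ac
  | accbb => acbc
  | cac => cc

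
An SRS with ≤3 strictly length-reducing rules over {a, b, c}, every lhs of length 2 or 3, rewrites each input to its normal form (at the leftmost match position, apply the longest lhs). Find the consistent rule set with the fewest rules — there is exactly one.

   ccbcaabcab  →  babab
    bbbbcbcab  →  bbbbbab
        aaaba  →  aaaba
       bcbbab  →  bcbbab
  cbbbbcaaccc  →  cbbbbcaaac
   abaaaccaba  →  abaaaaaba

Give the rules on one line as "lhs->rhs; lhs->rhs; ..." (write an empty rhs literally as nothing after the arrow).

abc->b; cbc->b; cc->a

  | ccbcaabcab => abcaabcab => baabcab => babab
  | bbbbcbcab => bbbbbab
  | aaaba
  | bcbbab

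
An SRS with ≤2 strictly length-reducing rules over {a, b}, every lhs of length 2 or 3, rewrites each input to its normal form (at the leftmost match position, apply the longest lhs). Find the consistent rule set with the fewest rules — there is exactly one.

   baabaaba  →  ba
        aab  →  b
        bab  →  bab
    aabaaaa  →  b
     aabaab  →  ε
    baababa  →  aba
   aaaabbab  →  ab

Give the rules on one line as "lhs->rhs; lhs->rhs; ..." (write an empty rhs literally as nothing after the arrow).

  | baabaaba => bbaaba => aaba => ba
  | aab => b
  | bab
  | aabaaaa => baaaa => baa => b

aa->; bb->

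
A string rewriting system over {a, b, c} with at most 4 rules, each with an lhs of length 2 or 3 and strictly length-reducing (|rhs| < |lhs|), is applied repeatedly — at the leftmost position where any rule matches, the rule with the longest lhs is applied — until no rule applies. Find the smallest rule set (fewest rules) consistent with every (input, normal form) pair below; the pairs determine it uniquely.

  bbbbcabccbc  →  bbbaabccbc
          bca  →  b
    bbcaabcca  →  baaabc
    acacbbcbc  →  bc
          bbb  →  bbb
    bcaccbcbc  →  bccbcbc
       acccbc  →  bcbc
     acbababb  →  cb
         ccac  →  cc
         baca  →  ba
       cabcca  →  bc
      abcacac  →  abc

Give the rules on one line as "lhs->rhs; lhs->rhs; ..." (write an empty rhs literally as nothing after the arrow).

acc->b; bab->c; bbc->ba; ca->

  | bbbbcabccbc => bbbaabccbc
  | bca => b
  | bbcaabcca => baaabcca => baaabc
  | acacbbcbc => acbbcbc => acbabc => accc => bc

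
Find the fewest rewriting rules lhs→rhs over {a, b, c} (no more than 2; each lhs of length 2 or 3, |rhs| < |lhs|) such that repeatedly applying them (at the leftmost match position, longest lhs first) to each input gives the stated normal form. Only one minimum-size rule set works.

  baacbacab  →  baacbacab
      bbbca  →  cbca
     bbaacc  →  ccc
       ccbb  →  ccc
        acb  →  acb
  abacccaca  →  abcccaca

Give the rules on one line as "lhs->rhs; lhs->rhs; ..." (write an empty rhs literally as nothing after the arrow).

acc->cc; bb->c

  | baacbacab
  | bbbca => cbca
  | bbaacc => caacc => cacc => ccc
  | ccbb => ccc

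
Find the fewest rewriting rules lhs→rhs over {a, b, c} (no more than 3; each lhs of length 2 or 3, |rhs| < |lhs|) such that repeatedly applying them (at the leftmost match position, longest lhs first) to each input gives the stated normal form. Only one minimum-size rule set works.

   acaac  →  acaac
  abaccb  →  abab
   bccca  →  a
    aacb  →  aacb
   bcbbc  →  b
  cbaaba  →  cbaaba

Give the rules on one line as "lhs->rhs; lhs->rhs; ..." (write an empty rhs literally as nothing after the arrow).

  | acaac
  | abaccb => abab
  | bccca => cca => a
  | aacb

bc->; cc->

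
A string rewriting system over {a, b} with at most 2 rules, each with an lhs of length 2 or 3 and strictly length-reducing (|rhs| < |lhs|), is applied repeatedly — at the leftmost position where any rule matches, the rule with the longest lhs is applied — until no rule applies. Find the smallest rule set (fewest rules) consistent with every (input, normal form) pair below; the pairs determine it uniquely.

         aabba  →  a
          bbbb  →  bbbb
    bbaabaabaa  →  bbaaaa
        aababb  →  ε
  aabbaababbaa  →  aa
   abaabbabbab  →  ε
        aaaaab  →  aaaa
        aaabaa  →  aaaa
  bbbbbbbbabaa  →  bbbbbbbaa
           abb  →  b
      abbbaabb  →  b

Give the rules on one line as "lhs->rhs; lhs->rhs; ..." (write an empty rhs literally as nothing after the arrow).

ab->; bab->

  | aabba => aba => a
  | bbbb
  | bbaabaabaa => bbaaabaa => bbaaaa
  | aababb => aabb => ab => ε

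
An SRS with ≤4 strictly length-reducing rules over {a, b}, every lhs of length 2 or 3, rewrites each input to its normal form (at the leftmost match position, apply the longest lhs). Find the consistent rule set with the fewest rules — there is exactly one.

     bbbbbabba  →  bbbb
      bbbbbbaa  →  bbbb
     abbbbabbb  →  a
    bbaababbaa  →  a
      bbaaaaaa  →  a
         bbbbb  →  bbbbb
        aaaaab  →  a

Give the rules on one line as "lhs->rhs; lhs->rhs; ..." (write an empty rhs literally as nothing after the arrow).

aa->a; ab->a; ba->; bab->

  | bbbbbabba => bbbbba => bbbb
  | bbbbbbaa => bbbbba => bbbb
  | abbbbabbb => abbbabbb => abbabbb => ababbb => aabbb => abbb => abb => ab => a
  | bbaababbaa => bababbaa => abbaa => abaa => aaa => aa => a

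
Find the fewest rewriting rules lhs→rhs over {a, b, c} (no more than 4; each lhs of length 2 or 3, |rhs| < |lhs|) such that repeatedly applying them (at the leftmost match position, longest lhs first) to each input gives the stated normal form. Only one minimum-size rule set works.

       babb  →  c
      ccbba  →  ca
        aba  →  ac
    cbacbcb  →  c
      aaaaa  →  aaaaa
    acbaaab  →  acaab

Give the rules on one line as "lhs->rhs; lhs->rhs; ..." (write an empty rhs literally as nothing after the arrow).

  | babb => cbb => bb => c
  | ccbba => cbba => bba => ca
  | aba => ac
  | cbacbcb => bacbcb => ccbcb => cbcb => bcb => bb => c

ba->c; bb->c; cb->b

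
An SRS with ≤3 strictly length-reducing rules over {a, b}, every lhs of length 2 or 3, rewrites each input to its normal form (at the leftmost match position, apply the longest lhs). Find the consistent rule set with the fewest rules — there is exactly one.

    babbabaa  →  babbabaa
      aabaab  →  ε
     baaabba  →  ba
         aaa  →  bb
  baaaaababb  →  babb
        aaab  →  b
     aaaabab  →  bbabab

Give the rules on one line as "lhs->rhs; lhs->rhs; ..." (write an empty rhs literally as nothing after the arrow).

  | babbabaa
  | aabaab => aab => ε
  | baaabba => bbbbba => bbba => ba
  | aaa => bb

aaa->bb; aab->; bbb->b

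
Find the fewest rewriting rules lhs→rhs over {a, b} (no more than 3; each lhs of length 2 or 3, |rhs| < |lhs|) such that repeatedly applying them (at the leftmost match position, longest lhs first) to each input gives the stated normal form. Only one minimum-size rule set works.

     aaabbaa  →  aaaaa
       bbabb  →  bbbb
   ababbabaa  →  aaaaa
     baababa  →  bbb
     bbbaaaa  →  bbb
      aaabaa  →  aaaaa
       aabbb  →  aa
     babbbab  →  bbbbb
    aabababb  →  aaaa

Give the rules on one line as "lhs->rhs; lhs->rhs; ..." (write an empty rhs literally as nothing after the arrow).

  | aaabbaa => aaabaa => aaaaa
  | bbabb => bbbb
  | ababbabaa => aabbabaa => aababaa => aaabaa => aaaaa
  | baababa => bababa => bbaba => bbba => bbb

ab->a; ba->b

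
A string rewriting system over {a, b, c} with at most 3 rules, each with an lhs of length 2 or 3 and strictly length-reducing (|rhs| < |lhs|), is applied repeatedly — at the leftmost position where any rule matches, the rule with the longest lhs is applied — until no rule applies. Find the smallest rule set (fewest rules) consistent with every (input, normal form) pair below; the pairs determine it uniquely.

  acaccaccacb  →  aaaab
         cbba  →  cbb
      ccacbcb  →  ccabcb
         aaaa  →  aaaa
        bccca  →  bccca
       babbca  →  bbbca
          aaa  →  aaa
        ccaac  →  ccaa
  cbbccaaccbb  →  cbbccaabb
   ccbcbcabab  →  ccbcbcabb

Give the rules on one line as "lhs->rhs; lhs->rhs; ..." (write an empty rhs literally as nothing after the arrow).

ac->a; ba->b

  | acaccaccacb => aaccaccacb => aacaccacb => aaaccacb => aaacacb => aaaacb => aaaab
  | cbba => cbb
  | ccacbcb => ccabcb
  | aaaa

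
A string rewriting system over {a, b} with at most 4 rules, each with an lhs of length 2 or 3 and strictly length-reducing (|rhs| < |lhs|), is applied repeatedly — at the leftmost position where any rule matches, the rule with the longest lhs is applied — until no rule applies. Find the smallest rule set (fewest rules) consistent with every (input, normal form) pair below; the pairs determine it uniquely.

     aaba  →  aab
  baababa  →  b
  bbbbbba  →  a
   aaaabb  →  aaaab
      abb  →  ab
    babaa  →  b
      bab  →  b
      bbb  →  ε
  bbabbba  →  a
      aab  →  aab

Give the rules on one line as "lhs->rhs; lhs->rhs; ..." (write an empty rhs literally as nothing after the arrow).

ba->b; bab->b; bb->b; bbb->

  | aaba => aab
  | baababa => bababa => baba => ba => b
  | bbbbbba => bbba => a
  | aaaabb => aaaab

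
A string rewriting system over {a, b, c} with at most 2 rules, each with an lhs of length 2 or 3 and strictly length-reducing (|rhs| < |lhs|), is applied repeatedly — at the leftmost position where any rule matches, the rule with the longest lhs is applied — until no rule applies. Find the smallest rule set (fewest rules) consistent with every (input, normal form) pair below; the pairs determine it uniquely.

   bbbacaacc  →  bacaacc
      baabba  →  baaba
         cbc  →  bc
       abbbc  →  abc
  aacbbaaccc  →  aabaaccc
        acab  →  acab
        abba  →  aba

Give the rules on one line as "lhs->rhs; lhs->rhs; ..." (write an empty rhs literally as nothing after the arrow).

  | bbbacaacc => bbacaacc => bacaacc
  | baabba => baaba
  | cbc => bc
  | abbbc => abbc => abc

bb->b; cb->b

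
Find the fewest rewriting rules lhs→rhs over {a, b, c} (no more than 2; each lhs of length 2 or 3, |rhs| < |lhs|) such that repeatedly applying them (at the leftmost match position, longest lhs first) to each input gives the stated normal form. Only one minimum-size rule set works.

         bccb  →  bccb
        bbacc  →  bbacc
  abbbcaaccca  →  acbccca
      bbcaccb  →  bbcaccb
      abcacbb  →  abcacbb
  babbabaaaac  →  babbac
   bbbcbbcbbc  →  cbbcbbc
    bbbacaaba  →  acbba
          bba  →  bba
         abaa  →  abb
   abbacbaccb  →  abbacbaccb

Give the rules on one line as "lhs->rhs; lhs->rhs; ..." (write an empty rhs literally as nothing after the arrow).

aa->b; bbb->

  | bccb
  | bbacc
  | abbbcaaccca => acaaccca => acbccca
  | bbcaccb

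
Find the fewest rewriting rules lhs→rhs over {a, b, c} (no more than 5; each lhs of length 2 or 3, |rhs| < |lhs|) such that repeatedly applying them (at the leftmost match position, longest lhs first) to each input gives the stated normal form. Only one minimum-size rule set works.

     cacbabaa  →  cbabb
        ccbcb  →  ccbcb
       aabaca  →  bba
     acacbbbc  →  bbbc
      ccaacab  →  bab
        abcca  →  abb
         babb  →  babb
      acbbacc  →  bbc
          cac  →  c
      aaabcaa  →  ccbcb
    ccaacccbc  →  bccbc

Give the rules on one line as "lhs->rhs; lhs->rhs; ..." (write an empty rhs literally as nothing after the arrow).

aa->b; aaa->cc; ac->; cca->b

  | cacbabaa => cbabaa => cbabb
  | ccbcb
  | aabaca => bbaca => bba
  | acacbbbc => acbbbc => bbbc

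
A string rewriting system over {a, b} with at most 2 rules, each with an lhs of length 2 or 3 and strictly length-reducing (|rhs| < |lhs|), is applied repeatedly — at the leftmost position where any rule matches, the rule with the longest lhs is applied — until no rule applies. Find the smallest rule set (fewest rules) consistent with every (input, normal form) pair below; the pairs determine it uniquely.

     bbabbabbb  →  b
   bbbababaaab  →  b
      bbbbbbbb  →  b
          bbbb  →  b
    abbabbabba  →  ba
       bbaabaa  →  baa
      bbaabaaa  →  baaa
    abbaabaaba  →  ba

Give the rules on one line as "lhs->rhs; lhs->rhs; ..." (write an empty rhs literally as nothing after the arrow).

  | bbabbabbb => babbabbb => bbbabbb => bbabbb => babbb => bbbb => bbb => bb => b
  | bbbababaaab => bbababaaab => bababaaab => bbabaaab => babaaab => bbaaab => baaab => baab => bab => bb => b
  | bbbbbbbb => bbbbbbb => bbbbbb => bbbbb => bbbb => bbb => bb => b
  | bbbb => bbb => bb => b

ab->b; bb->b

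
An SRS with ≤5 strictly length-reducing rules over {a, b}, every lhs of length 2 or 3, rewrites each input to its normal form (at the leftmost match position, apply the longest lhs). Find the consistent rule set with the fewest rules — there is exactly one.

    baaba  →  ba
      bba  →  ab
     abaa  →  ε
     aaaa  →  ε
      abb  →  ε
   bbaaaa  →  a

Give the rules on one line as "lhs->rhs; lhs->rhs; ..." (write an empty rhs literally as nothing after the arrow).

  | baaba => bbba => ba
  | bba => ab
  | abaa => abb => ε
  | aaaa => baa => bb => ε

aa->b; abb->; bb->; bba->ab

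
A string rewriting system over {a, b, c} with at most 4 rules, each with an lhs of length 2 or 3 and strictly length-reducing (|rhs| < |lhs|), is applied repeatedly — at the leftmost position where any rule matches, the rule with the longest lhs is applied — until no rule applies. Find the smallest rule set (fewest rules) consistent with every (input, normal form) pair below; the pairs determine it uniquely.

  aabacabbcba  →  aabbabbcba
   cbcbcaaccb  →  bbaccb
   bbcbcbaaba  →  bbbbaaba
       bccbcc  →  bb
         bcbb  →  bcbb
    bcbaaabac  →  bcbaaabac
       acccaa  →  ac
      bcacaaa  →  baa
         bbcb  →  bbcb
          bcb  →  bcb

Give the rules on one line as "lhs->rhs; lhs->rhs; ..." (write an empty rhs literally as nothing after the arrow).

aca->ba; ca->; cbc->b

  | aabacabbcba => aabbabbcba
  | cbcbcaaccb => bbcaaccb => bbaccb
  | bbcbcbaaba => bbbbaaba
  | bccbcc => bcbc => bb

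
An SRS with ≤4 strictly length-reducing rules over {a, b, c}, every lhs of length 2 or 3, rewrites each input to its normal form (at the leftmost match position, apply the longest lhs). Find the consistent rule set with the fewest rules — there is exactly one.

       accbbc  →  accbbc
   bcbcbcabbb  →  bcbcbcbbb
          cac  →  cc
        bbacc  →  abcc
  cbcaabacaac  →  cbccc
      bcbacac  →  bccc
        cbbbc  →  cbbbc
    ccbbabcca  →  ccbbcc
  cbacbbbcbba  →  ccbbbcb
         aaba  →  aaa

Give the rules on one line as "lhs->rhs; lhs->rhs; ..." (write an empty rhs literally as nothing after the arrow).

ba->a; bba->ab; ca->c

  | accbbc
  | bcbcbcabbb => bcbcbcbbb
  | cac => cc
  | bbacc => abcc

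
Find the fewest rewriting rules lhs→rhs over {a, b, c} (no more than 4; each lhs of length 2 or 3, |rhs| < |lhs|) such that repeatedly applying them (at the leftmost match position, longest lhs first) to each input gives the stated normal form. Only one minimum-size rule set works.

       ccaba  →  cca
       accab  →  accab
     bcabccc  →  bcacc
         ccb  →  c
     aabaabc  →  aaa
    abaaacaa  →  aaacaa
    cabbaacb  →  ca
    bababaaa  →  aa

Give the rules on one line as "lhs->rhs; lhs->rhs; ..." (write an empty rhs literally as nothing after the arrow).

abc->a; ba->; cb->

  | ccaba => cca
  | accab
  | bcabccc => bcacc
  | ccb => c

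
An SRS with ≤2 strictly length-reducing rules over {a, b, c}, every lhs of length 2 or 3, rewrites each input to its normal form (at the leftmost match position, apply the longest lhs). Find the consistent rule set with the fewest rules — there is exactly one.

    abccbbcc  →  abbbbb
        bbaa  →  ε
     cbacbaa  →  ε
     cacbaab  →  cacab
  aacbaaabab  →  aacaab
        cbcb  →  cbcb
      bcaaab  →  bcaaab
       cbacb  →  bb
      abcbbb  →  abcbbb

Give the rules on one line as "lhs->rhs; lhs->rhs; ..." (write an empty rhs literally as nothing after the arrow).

  | abccbbcc => abbbbcc => abbbbb
  | bbaa => ba => ε
  | cbacbaa => ccbaa => bbaa => ba => ε
  | cacbaab => cacab

ba->; cc->b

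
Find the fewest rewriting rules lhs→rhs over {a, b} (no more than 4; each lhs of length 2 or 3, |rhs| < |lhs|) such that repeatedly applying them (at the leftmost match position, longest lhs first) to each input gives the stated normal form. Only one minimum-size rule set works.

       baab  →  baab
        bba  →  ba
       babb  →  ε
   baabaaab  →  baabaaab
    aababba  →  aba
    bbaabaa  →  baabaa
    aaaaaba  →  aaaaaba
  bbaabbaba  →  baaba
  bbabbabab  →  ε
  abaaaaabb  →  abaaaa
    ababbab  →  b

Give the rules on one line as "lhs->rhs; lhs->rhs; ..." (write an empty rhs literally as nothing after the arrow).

abb->; bab->bb; bb->b; bbb->

  | baab
  | bba => ba
  | babb => bbb => ε
  | baabaaab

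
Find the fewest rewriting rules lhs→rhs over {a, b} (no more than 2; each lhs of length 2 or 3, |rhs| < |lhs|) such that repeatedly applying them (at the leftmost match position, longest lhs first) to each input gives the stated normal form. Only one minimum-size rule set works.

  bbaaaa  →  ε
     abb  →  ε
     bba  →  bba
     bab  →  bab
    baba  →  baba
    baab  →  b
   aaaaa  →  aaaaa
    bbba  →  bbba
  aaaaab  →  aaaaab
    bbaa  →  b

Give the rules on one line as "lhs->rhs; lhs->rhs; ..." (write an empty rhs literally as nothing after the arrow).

  | bbaaaa => baa => ε
  | abb => ε
  | bba
  | bab

abb->; baa->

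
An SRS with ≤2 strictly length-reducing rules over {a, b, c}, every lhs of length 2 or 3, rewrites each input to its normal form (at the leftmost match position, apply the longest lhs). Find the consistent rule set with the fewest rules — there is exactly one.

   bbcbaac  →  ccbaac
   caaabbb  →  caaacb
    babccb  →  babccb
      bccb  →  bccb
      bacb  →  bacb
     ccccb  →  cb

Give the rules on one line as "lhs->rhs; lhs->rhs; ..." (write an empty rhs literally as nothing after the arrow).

bb->c; ccc->

  | bbcbaac => ccbaac
  | caaabbb => caaacb
  | babccb
  | bccb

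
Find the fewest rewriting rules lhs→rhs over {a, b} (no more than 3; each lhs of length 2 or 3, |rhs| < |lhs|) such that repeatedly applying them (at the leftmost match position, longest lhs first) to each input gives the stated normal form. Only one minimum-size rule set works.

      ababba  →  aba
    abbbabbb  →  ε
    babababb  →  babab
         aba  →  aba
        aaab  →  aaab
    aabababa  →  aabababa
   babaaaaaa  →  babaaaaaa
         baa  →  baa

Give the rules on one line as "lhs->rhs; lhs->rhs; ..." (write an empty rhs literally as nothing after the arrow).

  | ababba => aba
  | abbbabbb => babbb => bb => ε
  | babababb => babab
  | aba

abb->; bb->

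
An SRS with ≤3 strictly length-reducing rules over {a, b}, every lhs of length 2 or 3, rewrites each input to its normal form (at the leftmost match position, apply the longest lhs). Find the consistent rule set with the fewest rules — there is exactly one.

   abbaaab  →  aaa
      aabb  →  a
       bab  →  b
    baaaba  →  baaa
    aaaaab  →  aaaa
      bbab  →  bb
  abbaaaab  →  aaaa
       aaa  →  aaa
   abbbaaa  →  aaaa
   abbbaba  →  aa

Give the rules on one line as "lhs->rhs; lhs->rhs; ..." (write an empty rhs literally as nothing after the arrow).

  | abbaaab => abaaab => aaaab => aaa
  | aabb => ab => a
  | bab => b
  | baaaba => baaa

aab->a; ab->a; bab->b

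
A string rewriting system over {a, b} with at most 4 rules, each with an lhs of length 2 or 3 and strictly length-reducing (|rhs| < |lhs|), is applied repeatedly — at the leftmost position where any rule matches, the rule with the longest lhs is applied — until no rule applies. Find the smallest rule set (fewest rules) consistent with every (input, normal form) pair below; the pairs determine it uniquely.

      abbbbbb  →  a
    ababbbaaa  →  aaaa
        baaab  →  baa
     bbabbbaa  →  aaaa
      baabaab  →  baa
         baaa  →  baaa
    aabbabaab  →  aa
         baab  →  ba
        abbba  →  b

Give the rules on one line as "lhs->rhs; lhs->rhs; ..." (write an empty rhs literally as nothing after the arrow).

  | abbbbbb => abbbb => abb => a
  | ababbbaaa => bbbbaaa => bbaaa => aaaa
  | baaab => baa
  | bbabbbaa => aabbbaa => abbaa => aaaa

aab->a; aba->b; bb->; bba->aa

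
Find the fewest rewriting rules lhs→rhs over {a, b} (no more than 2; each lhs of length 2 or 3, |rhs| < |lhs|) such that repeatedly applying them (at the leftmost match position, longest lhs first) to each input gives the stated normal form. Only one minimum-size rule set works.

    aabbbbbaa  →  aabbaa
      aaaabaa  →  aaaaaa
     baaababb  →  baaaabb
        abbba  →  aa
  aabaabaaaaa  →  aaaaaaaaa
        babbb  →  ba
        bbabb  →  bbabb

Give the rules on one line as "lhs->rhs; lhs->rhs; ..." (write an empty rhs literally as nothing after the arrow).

aba->aa; bbb->

  | aabbbbbaa => aabbaa
  | aaaabaa => aaaaaa
  | baaababb => baaaabb
  | abbba => aa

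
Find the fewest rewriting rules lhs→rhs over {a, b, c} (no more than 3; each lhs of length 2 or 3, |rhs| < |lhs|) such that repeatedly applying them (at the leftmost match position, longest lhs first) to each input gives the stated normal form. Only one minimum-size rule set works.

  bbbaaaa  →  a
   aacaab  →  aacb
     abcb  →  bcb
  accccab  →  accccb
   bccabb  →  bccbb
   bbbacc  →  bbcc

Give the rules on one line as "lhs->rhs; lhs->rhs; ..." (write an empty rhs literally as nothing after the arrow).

ab->b; ba->

  | bbbaaaa => bbaaa => baa => a
  | aacaab => aacab => aacb
  | abcb => bcb
  | accccab => accccb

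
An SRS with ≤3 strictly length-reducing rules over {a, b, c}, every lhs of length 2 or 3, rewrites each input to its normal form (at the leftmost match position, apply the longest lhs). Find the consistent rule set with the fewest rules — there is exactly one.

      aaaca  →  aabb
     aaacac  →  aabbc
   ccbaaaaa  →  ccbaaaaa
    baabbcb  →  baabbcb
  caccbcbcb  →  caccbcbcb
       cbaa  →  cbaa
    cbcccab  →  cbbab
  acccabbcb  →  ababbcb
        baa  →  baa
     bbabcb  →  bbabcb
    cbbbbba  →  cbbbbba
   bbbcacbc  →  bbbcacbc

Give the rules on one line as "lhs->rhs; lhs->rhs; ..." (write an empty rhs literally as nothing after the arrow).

aca->bb; ccc->b

  | aaaca => aabb
  | aaacac => aabbc
  | ccbaaaaa
  | baabbcb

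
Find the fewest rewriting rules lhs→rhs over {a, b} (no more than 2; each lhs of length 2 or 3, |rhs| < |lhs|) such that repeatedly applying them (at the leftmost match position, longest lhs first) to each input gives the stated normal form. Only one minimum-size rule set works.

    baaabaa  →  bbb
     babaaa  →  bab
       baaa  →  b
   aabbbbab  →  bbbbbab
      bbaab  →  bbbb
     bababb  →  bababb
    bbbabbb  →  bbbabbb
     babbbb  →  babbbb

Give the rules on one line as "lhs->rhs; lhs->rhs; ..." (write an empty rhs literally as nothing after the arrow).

  | baaabaa => bbaa => bbb
  | babaaa => bab
  | baaa => b
  | aabbbbab => bbbbbab

aa->b; aaa->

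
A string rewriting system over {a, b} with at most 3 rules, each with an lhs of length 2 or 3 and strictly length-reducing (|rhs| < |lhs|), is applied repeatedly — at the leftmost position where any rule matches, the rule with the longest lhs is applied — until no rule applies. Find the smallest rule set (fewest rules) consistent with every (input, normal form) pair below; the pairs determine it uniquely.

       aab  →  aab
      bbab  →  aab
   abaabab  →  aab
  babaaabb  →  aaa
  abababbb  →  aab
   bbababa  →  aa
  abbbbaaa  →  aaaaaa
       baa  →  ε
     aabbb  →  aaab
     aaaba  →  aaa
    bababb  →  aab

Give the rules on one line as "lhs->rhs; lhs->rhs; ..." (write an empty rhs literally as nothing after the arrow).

aba->bb; baa->; bb->a

  | aab
  | bbab => aab
  | abaabab => bbabab => aabab => abbb => aab
  | babaaabb => bbbaabb => abaabb => bbabb => aabb => aaa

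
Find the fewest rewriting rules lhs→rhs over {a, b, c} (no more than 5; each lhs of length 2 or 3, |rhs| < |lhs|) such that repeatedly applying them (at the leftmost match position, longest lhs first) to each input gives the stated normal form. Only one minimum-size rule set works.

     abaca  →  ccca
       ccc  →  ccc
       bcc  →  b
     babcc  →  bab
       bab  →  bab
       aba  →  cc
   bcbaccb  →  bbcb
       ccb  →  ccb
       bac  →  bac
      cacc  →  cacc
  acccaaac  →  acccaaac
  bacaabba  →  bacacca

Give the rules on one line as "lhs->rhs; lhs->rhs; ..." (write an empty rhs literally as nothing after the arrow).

aba->cc; abb->cc; bcc->b; cba->bc

  | abaca => ccca
  | ccc
  | bcc => b
  | babcc => bab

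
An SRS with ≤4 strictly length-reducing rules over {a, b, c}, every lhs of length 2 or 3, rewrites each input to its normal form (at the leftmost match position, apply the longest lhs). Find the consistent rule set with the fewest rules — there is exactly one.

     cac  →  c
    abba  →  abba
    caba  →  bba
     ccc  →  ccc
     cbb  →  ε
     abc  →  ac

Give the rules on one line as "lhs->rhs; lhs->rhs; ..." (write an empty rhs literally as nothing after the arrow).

  | cac => bc => c
  | abba
  | caba => bba
  | ccc

bc->c; ca->b; cbb->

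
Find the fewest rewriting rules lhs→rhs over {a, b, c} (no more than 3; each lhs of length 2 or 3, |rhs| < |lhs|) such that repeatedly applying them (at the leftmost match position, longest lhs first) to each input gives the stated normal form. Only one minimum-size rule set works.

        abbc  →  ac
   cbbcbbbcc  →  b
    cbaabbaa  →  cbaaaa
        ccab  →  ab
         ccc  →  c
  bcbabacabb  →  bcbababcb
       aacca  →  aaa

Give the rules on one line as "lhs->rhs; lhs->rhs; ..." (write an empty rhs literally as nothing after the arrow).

bb->; cab->bc; cc->

  | abbc => ac
  | cbbcbbbcc => ccbbbcc => bbbcc => bcc => b
  | cbaabbaa => cbaaaa
  | ccab => ab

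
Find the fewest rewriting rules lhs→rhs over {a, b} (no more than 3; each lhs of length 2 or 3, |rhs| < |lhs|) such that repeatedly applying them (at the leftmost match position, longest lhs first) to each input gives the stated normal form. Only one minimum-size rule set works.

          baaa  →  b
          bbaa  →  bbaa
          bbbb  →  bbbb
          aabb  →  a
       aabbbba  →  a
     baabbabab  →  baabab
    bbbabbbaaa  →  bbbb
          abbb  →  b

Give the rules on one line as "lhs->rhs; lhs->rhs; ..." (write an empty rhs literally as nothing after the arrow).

aaa->; abb->

  | baaa => b
  | bbaa
  | bbbb
  | aabb => a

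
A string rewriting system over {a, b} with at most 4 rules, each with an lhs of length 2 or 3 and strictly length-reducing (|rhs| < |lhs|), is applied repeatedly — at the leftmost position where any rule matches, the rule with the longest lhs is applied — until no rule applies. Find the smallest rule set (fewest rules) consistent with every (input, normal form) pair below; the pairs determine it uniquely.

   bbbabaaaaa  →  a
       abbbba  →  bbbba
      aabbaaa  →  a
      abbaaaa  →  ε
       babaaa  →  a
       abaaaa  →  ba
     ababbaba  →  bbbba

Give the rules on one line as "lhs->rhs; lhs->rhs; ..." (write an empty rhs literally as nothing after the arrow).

aa->; aaa->ba; ab->b; baa->a

  | bbbabaaaaa => bbbbaaaaa => bbbaaaa => bbaaa => baa => a
  | abbbba => bbbba
  | aabbaaa => bbaaa => baa => a
  | abbaaaa => bbaaaa => baaa => aa => ε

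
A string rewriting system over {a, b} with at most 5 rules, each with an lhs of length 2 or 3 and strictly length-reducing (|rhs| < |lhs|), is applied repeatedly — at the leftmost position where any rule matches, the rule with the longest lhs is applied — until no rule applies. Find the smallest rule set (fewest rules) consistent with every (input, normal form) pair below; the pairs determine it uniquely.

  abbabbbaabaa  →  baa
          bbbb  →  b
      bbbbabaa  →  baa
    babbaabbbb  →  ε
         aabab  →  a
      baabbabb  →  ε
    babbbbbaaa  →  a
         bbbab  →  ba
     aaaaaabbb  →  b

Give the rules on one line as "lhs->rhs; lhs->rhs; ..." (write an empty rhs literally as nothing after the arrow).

  | abbabbbaabaa => babbbaabaa => bbbaabaa => baaabaa => babaa => baa
  | bbbb => bab => b
  | bbbbabaa => bababaa => babaa => baa
  | babbaabbbb => bbaabbbb => aabbbb => abbb => bb => ε

aaa->a; ab->; bb->; bbb->ba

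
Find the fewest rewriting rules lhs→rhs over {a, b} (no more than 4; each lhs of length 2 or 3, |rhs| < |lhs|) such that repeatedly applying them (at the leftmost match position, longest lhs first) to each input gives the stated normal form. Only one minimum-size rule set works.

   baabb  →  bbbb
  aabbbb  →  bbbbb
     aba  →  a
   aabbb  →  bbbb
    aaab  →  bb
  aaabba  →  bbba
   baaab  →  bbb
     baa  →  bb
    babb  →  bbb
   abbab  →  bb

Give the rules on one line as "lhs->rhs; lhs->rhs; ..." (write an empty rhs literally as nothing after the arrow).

aa->b; ab->; bab->bb

  | baabb => bbbb
  | aabbbb => bbbbb
  | aba => a
  | aabbb => bbbb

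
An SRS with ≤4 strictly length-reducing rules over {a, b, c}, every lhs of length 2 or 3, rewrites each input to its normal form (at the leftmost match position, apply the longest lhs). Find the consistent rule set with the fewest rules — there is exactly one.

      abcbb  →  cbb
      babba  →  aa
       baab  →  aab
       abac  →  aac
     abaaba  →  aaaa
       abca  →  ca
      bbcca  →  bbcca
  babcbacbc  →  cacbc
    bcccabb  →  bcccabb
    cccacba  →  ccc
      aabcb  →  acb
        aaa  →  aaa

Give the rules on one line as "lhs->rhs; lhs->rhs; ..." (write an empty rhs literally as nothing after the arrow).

abc->c; aca->; ba->a

  | abcbb => cbb
  | babba => abba => aba => aa
  | baab => aab
  | abac => aac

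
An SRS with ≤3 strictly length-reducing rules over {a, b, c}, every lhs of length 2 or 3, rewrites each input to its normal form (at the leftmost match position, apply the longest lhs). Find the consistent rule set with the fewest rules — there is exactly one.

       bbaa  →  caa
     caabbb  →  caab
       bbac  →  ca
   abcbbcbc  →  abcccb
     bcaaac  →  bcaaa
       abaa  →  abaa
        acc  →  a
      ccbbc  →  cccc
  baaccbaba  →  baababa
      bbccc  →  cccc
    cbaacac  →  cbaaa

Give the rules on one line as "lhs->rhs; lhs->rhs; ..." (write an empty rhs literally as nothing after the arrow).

  | bbaa => caa
  | caabbb => caacb => caab
  | bbac => cac => ca
  | abcbbcbc => abcccbc => abcccb

ac->a; bb->c; cbc->cb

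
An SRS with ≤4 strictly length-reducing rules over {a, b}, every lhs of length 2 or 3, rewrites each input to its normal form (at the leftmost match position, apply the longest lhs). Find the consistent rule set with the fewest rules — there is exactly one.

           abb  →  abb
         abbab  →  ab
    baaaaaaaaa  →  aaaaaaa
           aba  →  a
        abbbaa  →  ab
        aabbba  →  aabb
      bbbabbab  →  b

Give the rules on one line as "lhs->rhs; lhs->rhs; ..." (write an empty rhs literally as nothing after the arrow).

aba->a; ba->; baa->ab; bab->ba

  | abb
  | abbab => abba => ab
  | baaaaaaaaa => abaaaaaaa => aaaaaaa
  | aba => a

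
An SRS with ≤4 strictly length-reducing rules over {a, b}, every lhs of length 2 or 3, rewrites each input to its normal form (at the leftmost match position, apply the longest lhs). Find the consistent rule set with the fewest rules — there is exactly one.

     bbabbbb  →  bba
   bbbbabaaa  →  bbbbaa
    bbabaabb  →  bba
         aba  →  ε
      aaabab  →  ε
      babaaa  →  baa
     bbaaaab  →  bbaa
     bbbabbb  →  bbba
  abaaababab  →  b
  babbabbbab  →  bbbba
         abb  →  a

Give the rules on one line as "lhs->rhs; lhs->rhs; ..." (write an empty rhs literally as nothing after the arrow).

aab->; ab->a; aba->

  | bbabbbb => bbabbb => bbabb => bbab => bba
  | bbbbabaaa => bbbbaa
  | bbabaabb => bbabb => bbab => bba
  | aba => ε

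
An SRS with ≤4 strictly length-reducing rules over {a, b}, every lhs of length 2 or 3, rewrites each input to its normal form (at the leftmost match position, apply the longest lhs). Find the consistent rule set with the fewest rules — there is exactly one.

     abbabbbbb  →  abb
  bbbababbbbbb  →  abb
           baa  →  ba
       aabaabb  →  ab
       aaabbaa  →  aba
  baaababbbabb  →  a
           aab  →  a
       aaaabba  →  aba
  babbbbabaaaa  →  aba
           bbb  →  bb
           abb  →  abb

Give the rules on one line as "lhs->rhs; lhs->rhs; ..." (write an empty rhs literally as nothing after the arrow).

aa->a; aab->a; bab->a; bbb->bb

  | abbabbbbb => ababbbb => aabbb => abb
  | bbbababbbbbb => bbababbbbbb => baabbbbbb => babbbbb => abbbb => abbb => abb
  | baa => ba
  | aabaabb => aaabb => aabb => ab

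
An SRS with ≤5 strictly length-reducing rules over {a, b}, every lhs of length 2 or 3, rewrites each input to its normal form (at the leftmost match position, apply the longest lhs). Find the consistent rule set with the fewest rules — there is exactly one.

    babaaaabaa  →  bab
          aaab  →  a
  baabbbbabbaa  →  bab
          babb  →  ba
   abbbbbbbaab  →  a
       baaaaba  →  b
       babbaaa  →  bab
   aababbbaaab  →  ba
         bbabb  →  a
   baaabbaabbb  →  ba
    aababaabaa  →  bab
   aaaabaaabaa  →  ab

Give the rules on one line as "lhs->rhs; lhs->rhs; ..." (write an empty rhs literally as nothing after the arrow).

aa->; aaa->ab; aba->ab; bb->

  | babaaaabaa => babaaabaa => babaabaa => bababaa => babbaa => baaa => bab
  | aaab => abb => a
  | baabbbbabbaa => bbbbbabbaa => bbbabbaa => babbaa => baaa => bab
  | babb => ba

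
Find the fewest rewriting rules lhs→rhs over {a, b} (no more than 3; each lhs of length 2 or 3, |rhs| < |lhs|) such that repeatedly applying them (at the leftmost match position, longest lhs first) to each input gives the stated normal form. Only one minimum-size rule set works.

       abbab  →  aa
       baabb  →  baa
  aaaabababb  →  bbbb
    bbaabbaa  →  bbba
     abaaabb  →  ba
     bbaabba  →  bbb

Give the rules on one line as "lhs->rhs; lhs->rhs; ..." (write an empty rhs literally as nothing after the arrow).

aaa->b; ab->a

  | abbab => abab => aab => aa
  | baabb => baab => baa
  | aaaabababb => babababb => baababb => baaabb => bbbb
  | bbaabbaa => bbaabaa => bbaaaa => bbba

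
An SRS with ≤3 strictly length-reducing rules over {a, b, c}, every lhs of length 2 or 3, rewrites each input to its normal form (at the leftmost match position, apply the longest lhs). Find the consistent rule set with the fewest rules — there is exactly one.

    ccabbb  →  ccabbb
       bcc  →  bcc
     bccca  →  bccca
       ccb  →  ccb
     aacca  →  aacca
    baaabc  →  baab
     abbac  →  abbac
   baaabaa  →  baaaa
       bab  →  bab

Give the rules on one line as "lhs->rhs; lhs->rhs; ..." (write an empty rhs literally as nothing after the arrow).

  | ccabbb
  | bcc
  | bccca
  | ccb

aba->a; abc->b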